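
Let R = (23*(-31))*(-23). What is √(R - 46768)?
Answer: I*√30369 ≈ 174.27*I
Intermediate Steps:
R = 16399 (R = -713*(-23) = 16399)
√(R - 46768) = √(16399 - 46768) = √(-30369) = I*√30369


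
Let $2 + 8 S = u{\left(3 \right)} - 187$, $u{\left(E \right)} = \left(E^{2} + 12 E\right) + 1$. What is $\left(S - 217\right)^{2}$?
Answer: $\frac{3530641}{64} \approx 55166.0$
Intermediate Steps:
$u{\left(E \right)} = 1 + E^{2} + 12 E$
$S = - \frac{143}{8}$ ($S = - \frac{1}{4} + \frac{\left(1 + 3^{2} + 12 \cdot 3\right) - 187}{8} = - \frac{1}{4} + \frac{\left(1 + 9 + 36\right) - 187}{8} = - \frac{1}{4} + \frac{46 - 187}{8} = - \frac{1}{4} + \frac{1}{8} \left(-141\right) = - \frac{1}{4} - \frac{141}{8} = - \frac{143}{8} \approx -17.875$)
$\left(S - 217\right)^{2} = \left(- \frac{143}{8} - 217\right)^{2} = \left(- \frac{1879}{8}\right)^{2} = \frac{3530641}{64}$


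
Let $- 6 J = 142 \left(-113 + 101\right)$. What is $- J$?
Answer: $-284$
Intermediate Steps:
$J = 284$ ($J = - \frac{142 \left(-113 + 101\right)}{6} = - \frac{142 \left(-12\right)}{6} = \left(- \frac{1}{6}\right) \left(-1704\right) = 284$)
$- J = \left(-1\right) 284 = -284$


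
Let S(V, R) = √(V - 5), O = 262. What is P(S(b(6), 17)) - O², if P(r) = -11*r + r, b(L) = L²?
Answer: -68644 - 10*√31 ≈ -68700.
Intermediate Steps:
S(V, R) = √(-5 + V)
P(r) = -10*r
P(S(b(6), 17)) - O² = -10*√(-5 + 6²) - 1*262² = -10*√(-5 + 36) - 1*68644 = -10*√31 - 68644 = -68644 - 10*√31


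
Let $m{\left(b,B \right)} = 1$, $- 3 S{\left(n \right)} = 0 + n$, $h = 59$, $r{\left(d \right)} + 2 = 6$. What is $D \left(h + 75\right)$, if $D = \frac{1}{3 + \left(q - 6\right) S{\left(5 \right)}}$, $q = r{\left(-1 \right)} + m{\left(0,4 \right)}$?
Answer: $\frac{201}{7} \approx 28.714$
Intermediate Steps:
$r{\left(d \right)} = 4$ ($r{\left(d \right)} = -2 + 6 = 4$)
$S{\left(n \right)} = - \frac{n}{3}$ ($S{\left(n \right)} = - \frac{0 + n}{3} = - \frac{n}{3}$)
$q = 5$ ($q = 4 + 1 = 5$)
$D = \frac{3}{14}$ ($D = \frac{1}{3 + \left(5 - 6\right) \left(\left(- \frac{1}{3}\right) 5\right)} = \frac{1}{3 - - \frac{5}{3}} = \frac{1}{3 + \frac{5}{3}} = \frac{1}{\frac{14}{3}} = \frac{3}{14} \approx 0.21429$)
$D \left(h + 75\right) = \frac{3 \left(59 + 75\right)}{14} = \frac{3}{14} \cdot 134 = \frac{201}{7}$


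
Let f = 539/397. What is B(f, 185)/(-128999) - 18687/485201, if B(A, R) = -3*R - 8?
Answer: -2137436150/62590443799 ≈ -0.034150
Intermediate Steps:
f = 539/397 (f = 539*(1/397) = 539/397 ≈ 1.3577)
B(A, R) = -8 - 3*R
B(f, 185)/(-128999) - 18687/485201 = (-8 - 3*185)/(-128999) - 18687/485201 = (-8 - 555)*(-1/128999) - 18687*1/485201 = -563*(-1/128999) - 18687/485201 = 563/128999 - 18687/485201 = -2137436150/62590443799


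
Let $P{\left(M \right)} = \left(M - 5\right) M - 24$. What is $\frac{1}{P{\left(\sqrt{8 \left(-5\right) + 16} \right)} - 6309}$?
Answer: $\frac{i}{- 6357 i + 10 \sqrt{6}} \approx -0.0001573 + 6.0613 \cdot 10^{-7} i$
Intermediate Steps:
$P{\left(M \right)} = -24 + M \left(-5 + M\right)$ ($P{\left(M \right)} = \left(-5 + M\right) M - 24 = M \left(-5 + M\right) - 24 = -24 + M \left(-5 + M\right)$)
$\frac{1}{P{\left(\sqrt{8 \left(-5\right) + 16} \right)} - 6309} = \frac{1}{\left(-24 + \left(\sqrt{8 \left(-5\right) + 16}\right)^{2} - 5 \sqrt{8 \left(-5\right) + 16}\right) - 6309} = \frac{1}{\left(-24 + \left(\sqrt{-40 + 16}\right)^{2} - 5 \sqrt{-40 + 16}\right) - 6309} = \frac{1}{\left(-24 + \left(\sqrt{-24}\right)^{2} - 5 \sqrt{-24}\right) - 6309} = \frac{1}{\left(-24 + \left(2 i \sqrt{6}\right)^{2} - 5 \cdot 2 i \sqrt{6}\right) - 6309} = \frac{1}{\left(-24 - 24 - 10 i \sqrt{6}\right) - 6309} = \frac{1}{\left(-48 - 10 i \sqrt{6}\right) - 6309} = \frac{1}{-6357 - 10 i \sqrt{6}}$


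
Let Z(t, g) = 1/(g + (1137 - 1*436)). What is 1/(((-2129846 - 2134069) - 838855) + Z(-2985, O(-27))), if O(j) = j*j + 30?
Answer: -1460/7450044199 ≈ -1.9597e-7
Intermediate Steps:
O(j) = 30 + j² (O(j) = j² + 30 = 30 + j²)
Z(t, g) = 1/(701 + g) (Z(t, g) = 1/(g + (1137 - 436)) = 1/(g + 701) = 1/(701 + g))
1/(((-2129846 - 2134069) - 838855) + Z(-2985, O(-27))) = 1/(((-2129846 - 2134069) - 838855) + 1/(701 + (30 + (-27)²))) = 1/((-4263915 - 838855) + 1/(701 + (30 + 729))) = 1/(-5102770 + 1/(701 + 759)) = 1/(-5102770 + 1/1460) = 1/(-7450044199/1460) = -1460/7450044199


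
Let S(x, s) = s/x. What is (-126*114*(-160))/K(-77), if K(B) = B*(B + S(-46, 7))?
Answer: 5034240/13013 ≈ 386.86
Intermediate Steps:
K(B) = B*(-7/46 + B) (K(B) = B*(B + 7/(-46)) = B*(B + 7*(-1/46)) = B*(B - 7/46) = B*(-7/46 + B))
(-126*114*(-160))/K(-77) = (-126*114*(-160))/(((1/46)*(-77)*(-7 + 46*(-77)))) = (-14364*(-160))/(((1/46)*(-77)*(-7 - 3542))) = 2298240/(((1/46)*(-77)*(-3549))) = 2298240/(273273/46) = 2298240*(46/273273) = 5034240/13013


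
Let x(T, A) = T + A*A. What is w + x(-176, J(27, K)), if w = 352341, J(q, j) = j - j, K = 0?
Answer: 352165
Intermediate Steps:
J(q, j) = 0
x(T, A) = T + A²
w + x(-176, J(27, K)) = 352341 + (-176 + 0²) = 352341 + (-176 + 0) = 352341 - 176 = 352165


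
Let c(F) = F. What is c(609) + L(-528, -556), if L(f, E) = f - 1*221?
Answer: -140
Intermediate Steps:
L(f, E) = -221 + f (L(f, E) = f - 221 = -221 + f)
c(609) + L(-528, -556) = 609 + (-221 - 528) = 609 - 749 = -140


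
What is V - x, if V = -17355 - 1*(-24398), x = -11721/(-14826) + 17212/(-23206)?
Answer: 403857087049/57342026 ≈ 7043.0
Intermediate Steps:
x = 2802069/57342026 (x = -11721*(-1/14826) + 17212*(-1/23206) = 3907/4942 - 8606/11603 = 2802069/57342026 ≈ 0.048866)
V = 7043 (V = -17355 + 24398 = 7043)
V - x = 7043 - 1*2802069/57342026 = 7043 - 2802069/57342026 = 403857087049/57342026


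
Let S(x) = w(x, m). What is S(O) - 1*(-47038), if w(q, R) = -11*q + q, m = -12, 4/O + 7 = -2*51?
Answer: 5127182/109 ≈ 47038.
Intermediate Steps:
O = -4/109 (O = 4/(-7 - 2*51) = 4/(-7 - 102) = 4/(-109) = 4*(-1/109) = -4/109 ≈ -0.036697)
w(q, R) = -10*q
S(x) = -10*x
S(O) - 1*(-47038) = -10*(-4/109) - 1*(-47038) = 40/109 + 47038 = 5127182/109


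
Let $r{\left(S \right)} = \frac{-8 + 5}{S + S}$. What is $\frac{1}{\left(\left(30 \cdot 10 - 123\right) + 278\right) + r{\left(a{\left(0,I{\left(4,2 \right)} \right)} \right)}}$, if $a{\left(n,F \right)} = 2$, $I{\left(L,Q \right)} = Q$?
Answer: $\frac{4}{1817} \approx 0.0022014$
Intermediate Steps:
$r{\left(S \right)} = - \frac{3}{2 S}$
$\frac{1}{\left(\left(30 \cdot 10 - 123\right) + 278\right) + r{\left(a{\left(0,I{\left(4,2 \right)} \right)} \right)}} = \frac{1}{\left(\left(30 \cdot 10 - 123\right) + 278\right) - \frac{3}{2 \cdot 2}} = \frac{1}{\left(\left(300 - 123\right) + 278\right) - \frac{3}{4}} = \frac{1}{\left(177 + 278\right) - \frac{3}{4}} = \frac{1}{455 - \frac{3}{4}} = \frac{1}{\frac{1817}{4}} = \frac{4}{1817}$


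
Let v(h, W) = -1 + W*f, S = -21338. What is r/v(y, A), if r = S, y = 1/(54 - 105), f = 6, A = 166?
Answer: -21338/995 ≈ -21.445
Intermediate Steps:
y = -1/51 (y = 1/(-51) = -1/51 ≈ -0.019608)
v(h, W) = -1 + 6*W (v(h, W) = -1 + W*6 = -1 + 6*W)
r = -21338
r/v(y, A) = -21338/(-1 + 6*166) = -21338/(-1 + 996) = -21338/995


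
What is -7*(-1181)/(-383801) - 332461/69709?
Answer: -128175148564/26754383909 ≈ -4.7908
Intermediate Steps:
-7*(-1181)/(-383801) - 332461/69709 = 8267*(-1/383801) - 332461*1/69709 = -8267/383801 - 332461/69709 = -128175148564/26754383909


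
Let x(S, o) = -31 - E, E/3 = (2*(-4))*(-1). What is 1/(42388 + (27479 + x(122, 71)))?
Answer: 1/69812 ≈ 1.4324e-5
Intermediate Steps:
E = 24 (E = 3*((2*(-4))*(-1)) = 3*(-8*(-1)) = 3*8 = 24)
x(S, o) = -55 (x(S, o) = -31 - 1*24 = -31 - 24 = -55)
1/(42388 + (27479 + x(122, 71))) = 1/(42388 + (27479 - 55)) = 1/(42388 + 27424) = 1/69812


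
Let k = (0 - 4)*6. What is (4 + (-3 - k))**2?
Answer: 625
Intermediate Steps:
k = -24 (k = -4*6 = -24)
(4 + (-3 - k))**2 = (4 + (-3 - 1*(-24)))**2 = (4 + (-3 + 24))**2 = (4 + 21)**2 = 25**2 = 625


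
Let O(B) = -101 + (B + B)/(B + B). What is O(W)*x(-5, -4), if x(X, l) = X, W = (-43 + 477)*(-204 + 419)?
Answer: 500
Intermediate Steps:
W = 93310 (W = 434*215 = 93310)
O(B) = -100 (O(B) = -101 + (2*B)/((2*B)) = -101 + (2*B)*(1/(2*B)) = -101 + 1 = -100)
O(W)*x(-5, -4) = -100*(-5) = 500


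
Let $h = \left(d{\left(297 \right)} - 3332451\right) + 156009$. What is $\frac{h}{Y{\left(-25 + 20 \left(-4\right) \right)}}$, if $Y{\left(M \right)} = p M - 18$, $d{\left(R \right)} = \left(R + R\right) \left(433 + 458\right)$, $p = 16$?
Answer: $\frac{441198}{283} \approx 1559.0$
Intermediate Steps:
$d{\left(R \right)} = 1782 R$ ($d{\left(R \right)} = 2 R 891 = 1782 R$)
$h = -2647188$ ($h = \left(1782 \cdot 297 - 3332451\right) + 156009 = \left(529254 - 3332451\right) + 156009 = -2803197 + 156009 = -2647188$)
$Y{\left(M \right)} = -18 + 16 M$ ($Y{\left(M \right)} = 16 M - 18 = -18 + 16 M$)
$\frac{h}{Y{\left(-25 + 20 \left(-4\right) \right)}} = - \frac{2647188}{-18 + 16 \left(-25 + 20 \left(-4\right)\right)} = - \frac{2647188}{-18 + 16 \left(-25 - 80\right)} = - \frac{2647188}{-18 + 16 \left(-105\right)} = - \frac{2647188}{-18 - 1680} = - \frac{2647188}{-1698} = \left(-2647188\right) \left(- \frac{1}{1698}\right) = \frac{441198}{283}$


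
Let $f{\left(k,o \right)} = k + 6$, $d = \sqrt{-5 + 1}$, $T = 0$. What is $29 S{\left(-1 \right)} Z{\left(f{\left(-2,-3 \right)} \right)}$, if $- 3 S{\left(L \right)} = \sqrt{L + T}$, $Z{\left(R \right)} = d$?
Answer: $\frac{58}{3} \approx 19.333$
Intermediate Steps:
$d = 2 i$ ($d = \sqrt{-4} = 2 i \approx 2.0 i$)
$f{\left(k,o \right)} = 6 + k$
$Z{\left(R \right)} = 2 i$
$S{\left(L \right)} = - \frac{\sqrt{L}}{3}$ ($S{\left(L \right)} = - \frac{\sqrt{L + 0}}{3} = - \frac{\sqrt{L}}{3}$)
$29 S{\left(-1 \right)} Z{\left(f{\left(-2,-3 \right)} \right)} = 29 \left(- \frac{\sqrt{-1}}{3}\right) 2 i = 29 \left(- \frac{i}{3}\right) 2 i = - \frac{29 i}{3} \cdot 2 i = \frac{58}{3}$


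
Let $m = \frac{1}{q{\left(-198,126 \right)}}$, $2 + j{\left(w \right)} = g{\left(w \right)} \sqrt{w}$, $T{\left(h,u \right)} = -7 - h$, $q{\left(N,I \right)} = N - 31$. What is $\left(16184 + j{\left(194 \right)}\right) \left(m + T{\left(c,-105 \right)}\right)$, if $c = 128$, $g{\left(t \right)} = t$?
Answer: $- \frac{500282712}{229} - \frac{5997704 \sqrt{194}}{229} \approx -2.5494 \cdot 10^{6}$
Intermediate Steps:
$q{\left(N,I \right)} = -31 + N$
$j{\left(w \right)} = -2 + w^{\frac{3}{2}}$ ($j{\left(w \right)} = -2 + w \sqrt{w} = -2 + w^{\frac{3}{2}}$)
$m = - \frac{1}{229}$ ($m = \frac{1}{-31 - 198} = \frac{1}{-229} = - \frac{1}{229} \approx -0.0043668$)
$\left(16184 + j{\left(194 \right)}\right) \left(m + T{\left(c,-105 \right)}\right) = \left(16184 - \left(2 - 194^{\frac{3}{2}}\right)\right) \left(- \frac{1}{229} - 135\right) = \left(16184 - \left(2 - 194 \sqrt{194}\right)\right) \left(- \frac{1}{229} - 135\right) = \left(16182 + 194 \sqrt{194}\right) \left(- \frac{1}{229} - 135\right) = \left(16182 + 194 \sqrt{194}\right) \left(- \frac{30916}{229}\right) = - \frac{500282712}{229} - \frac{5997704 \sqrt{194}}{229}$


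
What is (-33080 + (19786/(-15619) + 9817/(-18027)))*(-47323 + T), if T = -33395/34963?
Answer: 5137294161509657782780/3281437365873 ≈ 1.5656e+9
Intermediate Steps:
T = -33395/34963 (T = -33395*1/34963 = -33395/34963 ≈ -0.95515)
(-33080 + (19786/(-15619) + 9817/(-18027)))*(-47323 + T) = (-33080 + (19786/(-15619) + 9817/(-18027)))*(-47323 - 33395/34963) = (-33080 + (19786*(-1/15619) + 9817*(-1/18027)))*(-1654587444/34963) = (-33080 + (-19786/15619 - 9817/18027))*(-1654587444/34963) = (-33080 - 510013945/281563713)*(-1654587444/34963) = -9314637639985/281563713*(-1654587444/34963) = 5137294161509657782780/3281437365873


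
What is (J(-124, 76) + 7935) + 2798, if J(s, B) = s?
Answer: 10609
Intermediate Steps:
(J(-124, 76) + 7935) + 2798 = (-124 + 7935) + 2798 = 7811 + 2798 = 10609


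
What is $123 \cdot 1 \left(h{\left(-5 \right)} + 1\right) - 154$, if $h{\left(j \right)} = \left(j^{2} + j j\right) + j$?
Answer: $5504$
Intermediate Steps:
$h{\left(j \right)} = j + 2 j^{2}$ ($h{\left(j \right)} = \left(j^{2} + j^{2}\right) + j = 2 j^{2} + j = j + 2 j^{2}$)
$123 \cdot 1 \left(h{\left(-5 \right)} + 1\right) - 154 = 123 \cdot 1 \left(- 5 \left(1 + 2 \left(-5\right)\right) + 1\right) - 154 = 123 \cdot 1 \left(- 5 \left(1 - 10\right) + 1\right) - 154 = 123 \cdot 1 \left(\left(-5\right) \left(-9\right) + 1\right) - 154 = 123 \cdot 1 \left(45 + 1\right) - 154 = 123 \cdot 1 \cdot 46 - 154 = 123 \cdot 46 - 154 = 5658 - 154 = 5504$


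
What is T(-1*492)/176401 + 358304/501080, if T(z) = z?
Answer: 7869831568/11048876635 ≈ 0.71227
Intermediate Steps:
T(-1*492)/176401 + 358304/501080 = -1*492/176401 + 358304/501080 = -492*1/176401 + 358304*(1/501080) = -492/176401 + 44788/62635 = 7869831568/11048876635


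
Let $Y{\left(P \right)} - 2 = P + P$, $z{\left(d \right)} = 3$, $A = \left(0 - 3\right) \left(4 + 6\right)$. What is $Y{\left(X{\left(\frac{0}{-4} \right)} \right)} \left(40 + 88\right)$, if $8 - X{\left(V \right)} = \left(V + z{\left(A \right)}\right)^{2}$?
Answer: $0$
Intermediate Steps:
$A = -30$ ($A = \left(-3\right) 10 = -30$)
$X{\left(V \right)} = 8 - \left(3 + V\right)^{2}$ ($X{\left(V \right)} = 8 - \left(V + 3\right)^{2} = 8 - \left(3 + V\right)^{2}$)
$Y{\left(P \right)} = 2 + 2 P$ ($Y{\left(P \right)} = 2 + \left(P + P\right) = 2 + 2 P$)
$Y{\left(X{\left(\frac{0}{-4} \right)} \right)} \left(40 + 88\right) = \left(2 + 2 \left(8 - \left(3 + \frac{0}{-4}\right)^{2}\right)\right) \left(40 + 88\right) = \left(2 + 2 \left(8 - \left(3 + 0 \left(- \frac{1}{4}\right)\right)^{2}\right)\right) 128 = \left(2 + 2 \left(8 - \left(3 + 0\right)^{2}\right)\right) 128 = \left(2 + 2 \left(8 - 3^{2}\right)\right) 128 = \left(2 + 2 \left(8 - 9\right)\right) 128 = \left(2 + 2 \left(-1\right)\right) 128 = \left(2 - 2\right) 128 = 0 \cdot 128 = 0$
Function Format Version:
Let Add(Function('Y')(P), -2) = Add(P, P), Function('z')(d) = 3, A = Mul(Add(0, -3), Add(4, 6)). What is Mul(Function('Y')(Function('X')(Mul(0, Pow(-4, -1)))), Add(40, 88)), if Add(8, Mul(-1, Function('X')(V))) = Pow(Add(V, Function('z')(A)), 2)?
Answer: 0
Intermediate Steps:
A = -30 (A = Mul(-3, 10) = -30)
Function('X')(V) = Add(8, Mul(-1, Pow(Add(3, V), 2))) (Function('X')(V) = Add(8, Mul(-1, Pow(Add(V, 3), 2))) = Add(8, Mul(-1, Pow(Add(3, V), 2))))
Function('Y')(P) = Add(2, Mul(2, P)) (Function('Y')(P) = Add(2, Add(P, P)) = Add(2, Mul(2, P)))
Mul(Function('Y')(Function('X')(Mul(0, Pow(-4, -1)))), Add(40, 88)) = Mul(Add(2, Mul(2, Add(8, Mul(-1, Pow(Add(3, Mul(0, Pow(-4, -1))), 2))))), Add(40, 88)) = Mul(Add(2, Mul(2, Add(8, Mul(-1, Pow(Add(3, Mul(0, Rational(-1, 4))), 2))))), 128) = Mul(Add(2, Mul(2, Add(8, Mul(-1, Pow(Add(3, 0), 2))))), 128) = Mul(Add(2, Mul(2, Add(8, Mul(-1, Pow(3, 2))))), 128) = Mul(Add(2, Mul(2, Add(8, Mul(-1, 9)))), 128) = Mul(Add(2, Mul(2, Add(8, -9))), 128) = Mul(Add(2, Mul(2, -1)), 128) = Mul(Add(2, -2), 128) = Mul(0, 128) = 0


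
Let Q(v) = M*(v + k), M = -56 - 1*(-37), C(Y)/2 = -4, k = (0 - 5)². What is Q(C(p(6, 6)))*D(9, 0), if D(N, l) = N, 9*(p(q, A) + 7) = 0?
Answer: -2907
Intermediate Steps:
k = 25 (k = (-5)² = 25)
p(q, A) = -7 (p(q, A) = -7 + (⅑)*0 = -7 + 0 = -7)
C(Y) = -8 (C(Y) = 2*(-4) = -8)
M = -19 (M = -56 + 37 = -19)
Q(v) = -475 - 19*v (Q(v) = -19*(v + 25) = -19*(25 + v) = -475 - 19*v)
Q(C(p(6, 6)))*D(9, 0) = (-475 - 19*(-8))*9 = (-475 + 152)*9 = -323*9 = -2907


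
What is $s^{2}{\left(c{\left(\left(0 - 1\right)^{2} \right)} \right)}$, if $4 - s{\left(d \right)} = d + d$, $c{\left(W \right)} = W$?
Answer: $4$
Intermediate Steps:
$s{\left(d \right)} = 4 - 2 d$ ($s{\left(d \right)} = 4 - \left(d + d\right) = 4 - 2 d$)
$s^{2}{\left(c{\left(\left(0 - 1\right)^{2} \right)} \right)} = \left(4 - 2 \left(0 - 1\right)^{2}\right)^{2} = \left(4 - 2 \left(-1\right)^{2}\right)^{2} = \left(4 - 2\right)^{2} = 2^{2} = 4$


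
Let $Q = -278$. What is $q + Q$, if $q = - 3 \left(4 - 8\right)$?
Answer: $-266$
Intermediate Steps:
$q = 12$ ($q = \left(-3\right) \left(-4\right) = 12$)
$q + Q = 12 - 278 = -266$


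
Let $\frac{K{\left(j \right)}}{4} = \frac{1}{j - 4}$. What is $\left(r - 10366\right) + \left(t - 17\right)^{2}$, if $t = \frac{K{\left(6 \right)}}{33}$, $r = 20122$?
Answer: $\frac{10936765}{1089} \approx 10043.0$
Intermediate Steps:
$K{\left(j \right)} = \frac{4}{-4 + j}$ ($K{\left(j \right)} = \frac{4}{j - 4} = \frac{4}{-4 + j}$)
$t = \frac{2}{33}$ ($t = \frac{4 \frac{1}{-4 + 6}}{33} = \frac{4}{2} \cdot \frac{1}{33} = 4 \cdot \frac{1}{2} \cdot \frac{1}{33} = 2 \cdot \frac{1}{33} = \frac{2}{33} \approx 0.060606$)
$\left(r - 10366\right) + \left(t - 17\right)^{2} = \left(20122 - 10366\right) + \left(\frac{2}{33} - 17\right)^{2} = 9756 + \left(- \frac{559}{33}\right)^{2} = 9756 + \frac{312481}{1089} = \frac{10936765}{1089}$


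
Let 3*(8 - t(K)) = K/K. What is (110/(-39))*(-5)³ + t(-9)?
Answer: 4683/13 ≈ 360.23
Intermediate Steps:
t(K) = 23/3 (t(K) = 8 - K/(3*K) = 8 - ⅓*1 = 8 - ⅓ = 23/3)
(110/(-39))*(-5)³ + t(-9) = (110/(-39))*(-5)³ + 23/3 = (110*(-1/39))*(-125) + 23/3 = -110/39*(-125) + 23/3 = 13750/39 + 23/3 = 4683/13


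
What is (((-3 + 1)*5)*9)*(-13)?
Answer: 1170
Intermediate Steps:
(((-3 + 1)*5)*9)*(-13) = (-2*5*9)*(-13) = -10*9*(-13) = -90*(-13) = 1170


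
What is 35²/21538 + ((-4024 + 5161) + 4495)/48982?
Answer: 90652483/527487158 ≈ 0.17186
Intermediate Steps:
35²/21538 + ((-4024 + 5161) + 4495)/48982 = 1225*(1/21538) + (1137 + 4495)*(1/48982) = 1225/21538 + 5632*(1/48982) = 1225/21538 + 2816/24491 = 90652483/527487158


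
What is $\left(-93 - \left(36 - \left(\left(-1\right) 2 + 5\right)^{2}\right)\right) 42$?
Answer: $-5040$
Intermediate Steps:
$\left(-93 - \left(36 - \left(\left(-1\right) 2 + 5\right)^{2}\right)\right) 42 = \left(-93 - \left(36 - \left(-2 + 5\right)^{2}\right)\right) 42 = \left(-93 - \left(36 - 3^{2}\right)\right) 42 = \left(-93 + \left(-36 + 9\right)\right) 42 = \left(-93 - 27\right) 42 = \left(-120\right) 42 = -5040$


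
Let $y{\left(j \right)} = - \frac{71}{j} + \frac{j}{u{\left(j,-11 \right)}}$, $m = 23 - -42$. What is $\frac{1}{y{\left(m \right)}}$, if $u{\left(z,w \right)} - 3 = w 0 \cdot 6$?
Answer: $\frac{195}{4012} \approx 0.048604$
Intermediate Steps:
$u{\left(z,w \right)} = 3$ ($u{\left(z,w \right)} = 3 + w 0 \cdot 6 = 3 + 0 \cdot 6 = 3 + 0 = 3$)
$m = 65$ ($m = 23 + 42 = 65$)
$y{\left(j \right)} = - \frac{71}{j} + \frac{j}{3}$
$\frac{1}{y{\left(m \right)}} = \frac{1}{- \frac{71}{65} + \frac{1}{3} \cdot 65} = \frac{1}{\left(-71\right) \frac{1}{65} + \frac{65}{3}} = \frac{1}{- \frac{71}{65} + \frac{65}{3}} = \frac{1}{\frac{4012}{195}} = \frac{195}{4012}$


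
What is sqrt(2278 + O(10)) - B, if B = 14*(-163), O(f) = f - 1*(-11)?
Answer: 2282 + 11*sqrt(19) ≈ 2329.9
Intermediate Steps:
O(f) = 11 + f (O(f) = f + 11 = 11 + f)
B = -2282
sqrt(2278 + O(10)) - B = sqrt(2278 + (11 + 10)) - 1*(-2282) = sqrt(2278 + 21) + 2282 = sqrt(2299) + 2282 = 11*sqrt(19) + 2282 = 2282 + 11*sqrt(19)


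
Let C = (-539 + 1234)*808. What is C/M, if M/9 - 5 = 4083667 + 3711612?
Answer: 140390/17539389 ≈ 0.0080043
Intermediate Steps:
M = 70157556 (M = 45 + 9*(4083667 + 3711612) = 45 + 9*7795279 = 45 + 70157511 = 70157556)
C = 561560 (C = 695*808 = 561560)
C/M = 561560/70157556 = 561560*(1/70157556) = 140390/17539389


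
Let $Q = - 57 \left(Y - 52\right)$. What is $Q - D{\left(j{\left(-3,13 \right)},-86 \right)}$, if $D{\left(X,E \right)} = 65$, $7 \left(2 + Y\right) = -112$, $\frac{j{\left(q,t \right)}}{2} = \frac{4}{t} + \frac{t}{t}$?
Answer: $3925$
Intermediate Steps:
$j{\left(q,t \right)} = 2 + \frac{8}{t}$ ($j{\left(q,t \right)} = 2 \left(\frac{4}{t} + \frac{t}{t}\right) = 2 \left(\frac{4}{t} + 1\right) = 2 \left(1 + \frac{4}{t}\right) = 2 + \frac{8}{t}$)
$Y = -18$ ($Y = -2 + \frac{1}{7} \left(-112\right) = -2 - 16 = -18$)
$Q = 3990$ ($Q = - 57 \left(-18 - 52\right) = \left(-57\right) \left(-70\right) = 3990$)
$Q - D{\left(j{\left(-3,13 \right)},-86 \right)} = 3990 - 65 = 3925$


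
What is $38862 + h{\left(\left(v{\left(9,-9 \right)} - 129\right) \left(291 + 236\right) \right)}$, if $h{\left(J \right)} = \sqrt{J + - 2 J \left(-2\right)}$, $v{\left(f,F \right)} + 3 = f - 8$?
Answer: $38862 + i \sqrt{345185} \approx 38862.0 + 587.52 i$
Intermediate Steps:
$v{\left(f,F \right)} = -11 + f$ ($v{\left(f,F \right)} = -3 + \left(f - 8\right) = -3 + \left(-8 + f\right) = -11 + f$)
$h{\left(J \right)} = \sqrt{5} \sqrt{J}$ ($h{\left(J \right)} = \sqrt{J + 4 J} = \sqrt{5 J} = \sqrt{5} \sqrt{J}$)
$38862 + h{\left(\left(v{\left(9,-9 \right)} - 129\right) \left(291 + 236\right) \right)} = 38862 + \sqrt{5} \sqrt{\left(\left(-11 + 9\right) - 129\right) \left(291 + 236\right)} = 38862 + \sqrt{5} \sqrt{\left(-2 - 129\right) 527} = 38862 + \sqrt{5} \sqrt{\left(-131\right) 527} = 38862 + \sqrt{5} \sqrt{-69037} = 38862 + \sqrt{5} i \sqrt{69037} = 38862 + i \sqrt{345185}$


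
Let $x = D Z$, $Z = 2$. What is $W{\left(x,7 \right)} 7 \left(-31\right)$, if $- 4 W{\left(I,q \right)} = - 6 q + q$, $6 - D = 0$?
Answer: $- \frac{7595}{4} \approx -1898.8$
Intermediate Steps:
$D = 6$ ($D = 6 - 0 = 6 + 0 = 6$)
$x = 12$ ($x = 6 \cdot 2 = 12$)
$W{\left(I,q \right)} = \frac{5 q}{4}$ ($W{\left(I,q \right)} = - \frac{- 6 q + q}{4} = - \frac{\left(-5\right) q}{4} = \frac{5 q}{4}$)
$W{\left(x,7 \right)} 7 \left(-31\right) = \frac{5}{4} \cdot 7 \cdot 7 \left(-31\right) = \frac{35}{4} \cdot 7 \left(-31\right) = \frac{245}{4} \left(-31\right) = - \frac{7595}{4}$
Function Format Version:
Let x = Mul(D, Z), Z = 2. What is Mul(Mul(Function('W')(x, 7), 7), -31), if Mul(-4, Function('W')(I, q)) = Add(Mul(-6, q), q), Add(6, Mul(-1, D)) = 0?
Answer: Rational(-7595, 4) ≈ -1898.8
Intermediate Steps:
D = 6 (D = Add(6, Mul(-1, 0)) = Add(6, 0) = 6)
x = 12 (x = Mul(6, 2) = 12)
Function('W')(I, q) = Mul(Rational(5, 4), q) (Function('W')(I, q) = Mul(Rational(-1, 4), Add(Mul(-6, q), q)) = Mul(Rational(-1, 4), Mul(-5, q)) = Mul(Rational(5, 4), q))
Mul(Mul(Function('W')(x, 7), 7), -31) = Mul(Mul(Mul(Rational(5, 4), 7), 7), -31) = Mul(Mul(Rational(35, 4), 7), -31) = Mul(Rational(245, 4), -31) = Rational(-7595, 4)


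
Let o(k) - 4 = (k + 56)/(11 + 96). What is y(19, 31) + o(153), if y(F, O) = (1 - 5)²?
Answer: 2349/107 ≈ 21.953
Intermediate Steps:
y(F, O) = 16 (y(F, O) = (-4)² = 16)
o(k) = 484/107 + k/107 (o(k) = 4 + (k + 56)/(11 + 96) = 4 + (56 + k)/107 = 4 + (56 + k)*(1/107) = 4 + (56/107 + k/107) = 484/107 + k/107)
y(19, 31) + o(153) = 16 + (484/107 + (1/107)*153) = 16 + (484/107 + 153/107) = 16 + 637/107 = 2349/107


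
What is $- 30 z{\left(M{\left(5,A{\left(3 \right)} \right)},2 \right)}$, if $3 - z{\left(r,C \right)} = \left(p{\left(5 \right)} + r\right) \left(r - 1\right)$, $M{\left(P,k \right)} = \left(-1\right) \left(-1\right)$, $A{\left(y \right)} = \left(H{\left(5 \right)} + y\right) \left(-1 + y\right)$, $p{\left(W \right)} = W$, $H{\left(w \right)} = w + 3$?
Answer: $-90$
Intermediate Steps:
$H{\left(w \right)} = 3 + w$
$A{\left(y \right)} = \left(-1 + y\right) \left(8 + y\right)$ ($A{\left(y \right)} = \left(\left(3 + 5\right) + y\right) \left(-1 + y\right) = \left(8 + y\right) \left(-1 + y\right) = \left(-1 + y\right) \left(8 + y\right)$)
$M{\left(P,k \right)} = 1$
$z{\left(r,C \right)} = 3 - \left(-1 + r\right) \left(5 + r\right)$ ($z{\left(r,C \right)} = 3 - \left(5 + r\right) \left(r - 1\right) = 3 - \left(5 + r\right) \left(-1 + r\right) = 3 - \left(-1 + r\right) \left(5 + r\right)$)
$- 30 z{\left(M{\left(5,A{\left(3 \right)} \right)},2 \right)} = - 30 \left(8 - 1^{2} - 4\right) = - 30 \left(8 - 1 - 4\right) = \left(-30\right) 3 = -90$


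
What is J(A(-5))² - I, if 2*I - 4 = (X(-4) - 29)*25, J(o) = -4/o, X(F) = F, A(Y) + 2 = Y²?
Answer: 434341/1058 ≈ 410.53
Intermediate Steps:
A(Y) = -2 + Y²
I = -821/2 (I = 2 + ((-4 - 29)*25)/2 = 2 + (-33*25)/2 = 2 + (½)*(-825) = 2 - 825/2 = -821/2 ≈ -410.50)
J(A(-5))² - I = (-4/(-2 + (-5)²))² - 1*(-821/2) = (-4/(-2 + 25))² + 821/2 = (-4/23)² + 821/2 = 16/529 + 821/2 = 434341/1058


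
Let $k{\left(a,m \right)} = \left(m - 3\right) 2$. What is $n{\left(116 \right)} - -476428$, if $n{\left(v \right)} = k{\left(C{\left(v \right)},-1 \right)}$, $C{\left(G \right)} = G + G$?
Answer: $476420$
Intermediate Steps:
$C{\left(G \right)} = 2 G$
$k{\left(a,m \right)} = -6 + 2 m$ ($k{\left(a,m \right)} = \left(-3 + m\right) 2 = -6 + 2 m$)
$n{\left(v \right)} = -8$ ($n{\left(v \right)} = -6 + 2 \left(-1\right) = -6 - 2 = -8$)
$n{\left(116 \right)} - -476428 = -8 - -476428 = -8 + 476428 = 476420$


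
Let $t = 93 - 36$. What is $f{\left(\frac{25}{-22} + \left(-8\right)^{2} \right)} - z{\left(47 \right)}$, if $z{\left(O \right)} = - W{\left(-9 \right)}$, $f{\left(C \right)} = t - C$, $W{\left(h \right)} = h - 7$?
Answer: $- \frac{481}{22} \approx -21.864$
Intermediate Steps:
$t = 57$ ($t = 93 - 36 = 57$)
$W{\left(h \right)} = -7 + h$
$f{\left(C \right)} = 57 - C$
$z{\left(O \right)} = 16$ ($z{\left(O \right)} = - (-7 - 9) = \left(-1\right) \left(-16\right) = 16$)
$f{\left(\frac{25}{-22} + \left(-8\right)^{2} \right)} - z{\left(47 \right)} = \left(57 - \left(\frac{25}{-22} + \left(-8\right)^{2}\right)\right) - 16 = \left(57 - \left(25 \left(- \frac{1}{22}\right) + 64\right)\right) - 16 = \left(57 - \left(- \frac{25}{22} + 64\right)\right) - 16 = \left(57 - \frac{1383}{22}\right) - 16 = - \frac{129}{22} - 16 = - \frac{481}{22}$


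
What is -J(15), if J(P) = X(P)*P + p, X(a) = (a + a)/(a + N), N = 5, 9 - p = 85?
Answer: 107/2 ≈ 53.500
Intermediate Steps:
p = -76 (p = 9 - 1*85 = 9 - 85 = -76)
X(a) = 2*a/(5 + a) (X(a) = (a + a)/(a + 5) = (2*a)/(5 + a) = 2*a/(5 + a))
J(P) = -76 + 2*P²/(5 + P) (J(P) = (2*P/(5 + P))*P - 76 = 2*P²/(5 + P) - 76 = -76 + 2*P²/(5 + P))
-J(15) = -2*(-190 + 15² - 38*15)/(5 + 15) = -2*(-190 + 225 - 570)/20 = -2*(-535)/20 = -1*(-107/2) = 107/2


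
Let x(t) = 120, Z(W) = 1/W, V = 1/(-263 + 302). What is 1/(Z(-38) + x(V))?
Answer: 38/4559 ≈ 0.0083352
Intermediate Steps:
V = 1/39 ≈ 0.025641
1/(Z(-38) + x(V)) = 1/(1/(-38) + 120) = 1/(-1/38 + 120) = 1/(4559/38) = 38/4559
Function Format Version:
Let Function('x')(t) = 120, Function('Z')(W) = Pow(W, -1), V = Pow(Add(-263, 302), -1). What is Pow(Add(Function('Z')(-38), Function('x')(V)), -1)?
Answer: Rational(38, 4559) ≈ 0.0083352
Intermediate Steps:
V = Rational(1, 39) (V = Pow(39, -1) = Rational(1, 39) ≈ 0.025641)
Pow(Add(Function('Z')(-38), Function('x')(V)), -1) = Pow(Add(Pow(-38, -1), 120), -1) = Pow(Add(Rational(-1, 38), 120), -1) = Pow(Rational(4559, 38), -1) = Rational(38, 4559)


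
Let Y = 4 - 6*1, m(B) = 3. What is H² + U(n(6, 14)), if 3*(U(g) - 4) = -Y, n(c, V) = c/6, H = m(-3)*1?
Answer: 41/3 ≈ 13.667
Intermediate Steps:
H = 3 (H = 3*1 = 3)
n(c, V) = c/6 (n(c, V) = c*(⅙) = c/6)
Y = -2 (Y = 4 - 6 = -2)
U(g) = 14/3 (U(g) = 4 + (-1*(-2))/3 = 4 + (⅓)*2 = 4 + ⅔ = 14/3)
H² + U(n(6, 14)) = 3² + 14/3 = 9 + 14/3 = 41/3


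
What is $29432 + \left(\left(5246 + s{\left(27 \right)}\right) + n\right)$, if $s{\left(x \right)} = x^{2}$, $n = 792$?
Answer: $36199$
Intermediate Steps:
$29432 + \left(\left(5246 + s{\left(27 \right)}\right) + n\right) = 29432 + \left(\left(5246 + 27^{2}\right) + 792\right) = 29432 + \left(\left(5246 + 729\right) + 792\right) = 29432 + \left(5975 + 792\right) = 29432 + 6767 = 36199$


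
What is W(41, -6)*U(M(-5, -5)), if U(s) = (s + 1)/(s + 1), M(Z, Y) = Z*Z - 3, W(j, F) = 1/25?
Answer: 1/25 ≈ 0.040000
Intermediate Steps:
W(j, F) = 1/25
M(Z, Y) = -3 + Z**2 (M(Z, Y) = Z**2 - 3 = -3 + Z**2)
U(s) = 1 (U(s) = (1 + s)/(1 + s) = 1)
W(41, -6)*U(M(-5, -5)) = (1/25)*1 = 1/25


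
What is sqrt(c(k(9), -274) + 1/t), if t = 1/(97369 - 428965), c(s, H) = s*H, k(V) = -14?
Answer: 4*I*sqrt(20485) ≈ 572.5*I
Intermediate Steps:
c(s, H) = H*s
t = -1/331596 (t = 1/(-331596) = -1/331596 ≈ -3.0157e-6)
sqrt(c(k(9), -274) + 1/t) = sqrt(-274*(-14) + 1/(-1/331596)) = sqrt(3836 - 331596) = sqrt(-327760) = 4*I*sqrt(20485)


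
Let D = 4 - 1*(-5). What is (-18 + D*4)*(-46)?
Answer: -828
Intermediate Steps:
D = 9 (D = 4 + 5 = 9)
(-18 + D*4)*(-46) = (-18 + 9*4)*(-46) = (-18 + 36)*(-46) = 18*(-46) = -828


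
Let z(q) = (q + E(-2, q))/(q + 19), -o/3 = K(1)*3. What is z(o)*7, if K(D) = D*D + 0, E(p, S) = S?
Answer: -63/5 ≈ -12.600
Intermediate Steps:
K(D) = D² (K(D) = D² + 0 = D²)
o = -9 (o = -3*1²*3 = -3*3 = -9)
z(q) = 2*q/(19 + q) (z(q) = (q + q)/(q + 19) = (2*q)/(19 + q) = 2*q/(19 + q))
z(o)*7 = (2*(-9)/(19 - 9))*7 = (2*(-9)/10)*7 = (2*(-9)*(⅒))*7 = -9/5*7 = -63/5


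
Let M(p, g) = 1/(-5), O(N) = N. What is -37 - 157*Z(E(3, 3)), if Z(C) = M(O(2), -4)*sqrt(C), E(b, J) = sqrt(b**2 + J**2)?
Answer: -37 + 157*2**(1/4)*sqrt(3)/5 ≈ 27.677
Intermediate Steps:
E(b, J) = sqrt(J**2 + b**2)
M(p, g) = -1/5
Z(C) = -sqrt(C)/5
-37 - 157*Z(E(3, 3)) = -37 - (-157)*sqrt(sqrt(3**2 + 3**2))/5 = -37 - (-157)*sqrt(sqrt(9 + 9))/5 = -37 - (-157)*sqrt(sqrt(18))/5 = -37 - (-157)*sqrt(3*sqrt(2))/5 = -37 - (-157)*2**(1/4)*sqrt(3)/5 = -37 + 157*2**(1/4)*sqrt(3)/5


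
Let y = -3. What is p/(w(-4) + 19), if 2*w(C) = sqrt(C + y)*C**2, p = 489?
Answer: 9291/809 - 3912*I*sqrt(7)/809 ≈ 11.485 - 12.794*I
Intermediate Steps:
w(C) = C**2*sqrt(-3 + C)/2 (w(C) = (sqrt(C - 3)*C**2)/2 = (sqrt(-3 + C)*C**2)/2 = (C**2*sqrt(-3 + C))/2 = C**2*sqrt(-3 + C)/2)
p/(w(-4) + 19) = 489/((1/2)*(-4)**2*sqrt(-3 - 4) + 19) = 489/((1/2)*16*sqrt(-7) + 19) = 489/((1/2)*16*(I*sqrt(7)) + 19) = 489/(8*I*sqrt(7) + 19) = 489/(19 + 8*I*sqrt(7))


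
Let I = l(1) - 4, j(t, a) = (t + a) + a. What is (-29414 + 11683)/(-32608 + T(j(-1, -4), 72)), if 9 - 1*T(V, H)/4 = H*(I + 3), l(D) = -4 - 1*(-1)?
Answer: 17731/31420 ≈ 0.56432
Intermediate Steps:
l(D) = -3 (l(D) = -4 + 1 = -3)
j(t, a) = t + 2*a (j(t, a) = (a + t) + a = t + 2*a)
I = -7 (I = -3 - 4 = -7)
T(V, H) = 36 + 16*H (T(V, H) = 36 - 4*H*(-7 + 3) = 36 - 4*H*(-4) = 36 - (-16)*H = 36 + 16*H)
(-29414 + 11683)/(-32608 + T(j(-1, -4), 72)) = (-29414 + 11683)/(-32608 + (36 + 16*72)) = -17731/(-32608 + (36 + 1152)) = -17731/(-32608 + 1188) = -17731/(-31420) = -17731*(-1/31420) = 17731/31420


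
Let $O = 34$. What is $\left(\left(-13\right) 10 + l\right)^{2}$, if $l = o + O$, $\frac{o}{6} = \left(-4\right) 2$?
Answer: $20736$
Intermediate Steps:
$o = -48$ ($o = 6 \left(\left(-4\right) 2\right) = 6 \left(-8\right) = -48$)
$l = -14$ ($l = -48 + 34 = -14$)
$\left(\left(-13\right) 10 + l\right)^{2} = \left(\left(-13\right) 10 - 14\right)^{2} = \left(-130 - 14\right)^{2} = \left(-144\right)^{2} = 20736$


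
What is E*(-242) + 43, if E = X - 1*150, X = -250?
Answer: 96843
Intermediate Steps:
E = -400 (E = -250 - 1*150 = -250 - 150 = -400)
E*(-242) + 43 = -400*(-242) + 43 = 96800 + 43 = 96843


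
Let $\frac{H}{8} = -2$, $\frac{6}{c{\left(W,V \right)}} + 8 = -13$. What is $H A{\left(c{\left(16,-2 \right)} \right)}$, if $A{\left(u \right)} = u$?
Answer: $\frac{32}{7} \approx 4.5714$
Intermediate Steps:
$c{\left(W,V \right)} = - \frac{2}{7}$ ($c{\left(W,V \right)} = \frac{6}{-8 - 13} = \frac{6}{-21} = 6 \left(- \frac{1}{21}\right) = - \frac{2}{7}$)
$H = -16$ ($H = 8 \left(-2\right) = -16$)
$H A{\left(c{\left(16,-2 \right)} \right)} = \left(-16\right) \left(- \frac{2}{7}\right) = \frac{32}{7}$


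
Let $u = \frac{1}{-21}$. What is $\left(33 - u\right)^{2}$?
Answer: $\frac{481636}{441} \approx 1092.1$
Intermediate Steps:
$u = - \frac{1}{21} \approx -0.047619$
$\left(33 - u\right)^{2} = \left(33 - - \frac{1}{21}\right)^{2} = \left(33 + \frac{1}{21}\right)^{2} = \left(\frac{694}{21}\right)^{2} = \frac{481636}{441}$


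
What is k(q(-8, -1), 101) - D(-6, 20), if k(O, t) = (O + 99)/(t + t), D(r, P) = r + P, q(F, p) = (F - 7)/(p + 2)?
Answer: -1372/101 ≈ -13.584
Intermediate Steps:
q(F, p) = (-7 + F)/(2 + p)
D(r, P) = P + r
k(O, t) = (99 + O)/(2*t) (k(O, t) = (99 + O)/((2*t)) = (99 + O)*(1/(2*t)) = (99 + O)/(2*t))
k(q(-8, -1), 101) - D(-6, 20) = (½)*(99 + (-7 - 8)/(2 - 1))/101 - (20 - 6) = (½)*(1/101)*(99 - 15/1) - 1*14 = (½)*(1/101)*(99 + 1*(-15)) - 14 = (½)*(1/101)*(99 - 15) - 14 = (½)*(1/101)*84 - 14 = 42/101 - 14 = -1372/101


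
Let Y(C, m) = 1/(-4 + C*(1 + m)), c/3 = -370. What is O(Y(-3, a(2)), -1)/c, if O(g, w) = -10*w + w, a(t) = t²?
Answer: -3/370 ≈ -0.0081081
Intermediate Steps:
c = -1110 (c = 3*(-370) = -1110)
O(g, w) = -9*w
O(Y(-3, a(2)), -1)/c = (-9*(-1))/(-1110) = -1/1110*9 = -3/370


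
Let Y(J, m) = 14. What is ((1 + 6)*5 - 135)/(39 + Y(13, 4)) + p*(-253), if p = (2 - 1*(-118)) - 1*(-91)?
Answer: -2829399/53 ≈ -53385.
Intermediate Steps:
p = 211 (p = (2 + 118) + 91 = 120 + 91 = 211)
((1 + 6)*5 - 135)/(39 + Y(13, 4)) + p*(-253) = ((1 + 6)*5 - 135)/(39 + 14) + 211*(-253) = (7*5 - 135)/53 - 53383 = (35 - 135)*(1/53) - 53383 = -100*1/53 - 53383 = -100/53 - 53383 = -2829399/53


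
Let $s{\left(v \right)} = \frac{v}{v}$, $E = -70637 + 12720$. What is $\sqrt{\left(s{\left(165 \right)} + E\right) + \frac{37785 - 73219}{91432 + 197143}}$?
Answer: $\frac{3 i \sqrt{437459941682}}{8245} \approx 240.66 i$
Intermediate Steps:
$E = -57917$
$s{\left(v \right)} = 1$
$\sqrt{\left(s{\left(165 \right)} + E\right) + \frac{37785 - 73219}{91432 + 197143}} = \sqrt{\left(1 - 57917\right) + \frac{37785 - 73219}{91432 + 197143}} = \sqrt{-57916 - \frac{35434}{288575}} = \sqrt{-57916 - \frac{5062}{41225}} = \sqrt{- \frac{2387592162}{41225}} = \frac{3 i \sqrt{437459941682}}{8245}$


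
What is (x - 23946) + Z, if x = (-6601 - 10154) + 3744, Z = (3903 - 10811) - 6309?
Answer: -50174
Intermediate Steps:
Z = -13217 (Z = -6908 - 6309 = -13217)
x = -13011 (x = -16755 + 3744 = -13011)
(x - 23946) + Z = (-13011 - 23946) - 13217 = -36957 - 13217 = -50174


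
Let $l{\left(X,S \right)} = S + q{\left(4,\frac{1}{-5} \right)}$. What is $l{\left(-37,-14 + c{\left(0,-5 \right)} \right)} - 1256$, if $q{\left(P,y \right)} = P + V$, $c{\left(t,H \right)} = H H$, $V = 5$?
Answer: $-1236$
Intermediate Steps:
$c{\left(t,H \right)} = H^{2}$
$q{\left(P,y \right)} = 5 + P$ ($q{\left(P,y \right)} = P + 5 = 5 + P$)
$l{\left(X,S \right)} = 9 + S$ ($l{\left(X,S \right)} = S + \left(5 + 4\right) = S + 9 = 9 + S$)
$l{\left(-37,-14 + c{\left(0,-5 \right)} \right)} - 1256 = \left(9 - \left(14 - \left(-5\right)^{2}\right)\right) - 1256 = \left(9 + \left(-14 + 25\right)\right) - 1256 = \left(9 + 11\right) - 1256 = 20 - 1256 = -1236$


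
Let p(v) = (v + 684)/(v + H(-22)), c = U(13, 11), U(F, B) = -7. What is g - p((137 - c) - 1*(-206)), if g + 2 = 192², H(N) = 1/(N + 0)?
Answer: 283777790/7699 ≈ 36859.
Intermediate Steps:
c = -7
H(N) = 1/N
p(v) = (684 + v)/(-1/22 + v) (p(v) = (v + 684)/(v + 1/(-22)) = (684 + v)/(v - 1/22) = (684 + v)/(-1/22 + v))
g = 36862 (g = -2 + 192² = -2 + 36864 = 36862)
g - p((137 - c) - 1*(-206)) = 36862 - 22*(684 + ((137 - 1*(-7)) - 1*(-206)))/(-1 + 22*((137 - 1*(-7)) - 1*(-206))) = 36862 - 22*(684 + ((137 + 7) + 206))/(-1 + 22*((137 + 7) + 206)) = 36862 - 22*(684 + (144 + 206))/(-1 + 22*(144 + 206)) = 36862 - 22*(684 + 350)/(-1 + 22*350) = 36862 - 22*1034/(-1 + 7700) = 36862 - 22*1034/7699 = 36862 - 1*22748/7699 = 36862 - 22748/7699 = 283777790/7699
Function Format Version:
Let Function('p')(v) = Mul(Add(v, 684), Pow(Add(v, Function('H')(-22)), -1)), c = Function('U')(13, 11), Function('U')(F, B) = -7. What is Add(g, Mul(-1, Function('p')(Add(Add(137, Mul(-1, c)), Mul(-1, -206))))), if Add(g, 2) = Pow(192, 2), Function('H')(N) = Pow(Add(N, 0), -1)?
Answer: Rational(283777790, 7699) ≈ 36859.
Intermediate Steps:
c = -7
Function('H')(N) = Pow(N, -1)
Function('p')(v) = Mul(Pow(Add(Rational(-1, 22), v), -1), Add(684, v)) (Function('p')(v) = Mul(Add(v, 684), Pow(Add(v, Pow(-22, -1)), -1)) = Mul(Add(684, v), Pow(Add(v, Rational(-1, 22)), -1)) = Mul(Add(684, v), Pow(Add(Rational(-1, 22), v), -1)) = Mul(Pow(Add(Rational(-1, 22), v), -1), Add(684, v)))
g = 36862 (g = Add(-2, Pow(192, 2)) = Add(-2, 36864) = 36862)
Add(g, Mul(-1, Function('p')(Add(Add(137, Mul(-1, c)), Mul(-1, -206))))) = Add(36862, Mul(-1, Mul(22, Pow(Add(-1, Mul(22, Add(Add(137, Mul(-1, -7)), Mul(-1, -206)))), -1), Add(684, Add(Add(137, Mul(-1, -7)), Mul(-1, -206)))))) = Add(36862, Mul(-1, Mul(22, Pow(Add(-1, Mul(22, Add(Add(137, 7), 206))), -1), Add(684, Add(Add(137, 7), 206))))) = Add(36862, Mul(-1, Mul(22, Pow(Add(-1, Mul(22, Add(144, 206))), -1), Add(684, Add(144, 206))))) = Add(36862, Mul(-1, Mul(22, Pow(Add(-1, Mul(22, 350)), -1), Add(684, 350)))) = Add(36862, Mul(-1, Mul(22, Pow(Add(-1, 7700), -1), 1034))) = Add(36862, Mul(-1, Mul(22, Pow(7699, -1), 1034))) = Add(36862, Mul(-1, Mul(22, Rational(1, 7699), 1034))) = Add(36862, Mul(-1, Rational(22748, 7699))) = Add(36862, Rational(-22748, 7699)) = Rational(283777790, 7699)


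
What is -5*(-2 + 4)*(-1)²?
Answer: -10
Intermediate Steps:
-5*(-2 + 4)*(-1)² = -5*2*1 = -10*1 = -10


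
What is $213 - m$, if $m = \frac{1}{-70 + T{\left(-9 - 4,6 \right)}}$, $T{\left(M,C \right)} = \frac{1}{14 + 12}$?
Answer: $\frac{387473}{1819} \approx 213.01$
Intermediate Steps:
$T{\left(M,C \right)} = \frac{1}{26}$
$m = - \frac{26}{1819}$ ($m = \frac{1}{-70 + \frac{1}{26}} = \frac{1}{- \frac{1819}{26}} = - \frac{26}{1819} \approx -0.014294$)
$213 - m = 213 - - \frac{26}{1819} = 213 + \frac{26}{1819} = \frac{387473}{1819}$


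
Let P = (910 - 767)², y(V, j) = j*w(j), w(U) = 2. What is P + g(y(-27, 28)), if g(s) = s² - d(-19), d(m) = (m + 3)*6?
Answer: 23681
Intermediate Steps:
y(V, j) = 2*j (y(V, j) = j*2 = 2*j)
d(m) = 18 + 6*m (d(m) = (3 + m)*6 = 18 + 6*m)
P = 20449 (P = 143² = 20449)
g(s) = 96 + s² (g(s) = s² - (18 + 6*(-19)) = s² - (18 - 114) = s² - 1*(-96) = s² + 96 = 96 + s²)
P + g(y(-27, 28)) = 20449 + (96 + (2*28)²) = 20449 + (96 + 56²) = 20449 + (96 + 3136) = 20449 + 3232 = 23681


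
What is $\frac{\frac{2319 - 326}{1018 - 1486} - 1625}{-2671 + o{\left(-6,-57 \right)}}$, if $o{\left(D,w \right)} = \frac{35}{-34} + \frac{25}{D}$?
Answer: $\frac{12962381}{21291816} \approx 0.6088$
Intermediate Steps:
$o{\left(D,w \right)} = - \frac{35}{34} + \frac{25}{D}$ ($o{\left(D,w \right)} = 35 \left(- \frac{1}{34}\right) + \frac{25}{D} = - \frac{35}{34} + \frac{25}{D}$)
$\frac{\frac{2319 - 326}{1018 - 1486} - 1625}{-2671 + o{\left(-6,-57 \right)}} = \frac{\frac{2319 - 326}{1018 - 1486} - 1625}{-2671 + \left(- \frac{35}{34} + \frac{25}{-6}\right)} = \frac{\frac{1993}{-468} - 1625}{-2671 + \left(- \frac{35}{34} + 25 \left(- \frac{1}{6}\right)\right)} = \frac{1993 \left(- \frac{1}{468}\right) - 1625}{-2671 - \frac{265}{51}} = \frac{- \frac{1993}{468} - 1625}{-2671 - \frac{265}{51}} = - \frac{762493}{468 \left(- \frac{136486}{51}\right)} = \left(- \frac{762493}{468}\right) \left(- \frac{51}{136486}\right) = \frac{12962381}{21291816}$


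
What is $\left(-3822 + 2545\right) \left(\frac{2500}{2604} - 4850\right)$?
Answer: $\frac{4031137825}{651} \approx 6.1922 \cdot 10^{6}$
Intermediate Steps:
$\left(-3822 + 2545\right) \left(\frac{2500}{2604} - 4850\right) = - 1277 \left(2500 \cdot \frac{1}{2604} - 4850\right) = - 1277 \left(\frac{625}{651} - 4850\right) = \left(-1277\right) \left(- \frac{3156725}{651}\right) = \frac{4031137825}{651}$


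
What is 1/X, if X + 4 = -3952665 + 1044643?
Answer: -1/2908026 ≈ -3.4388e-7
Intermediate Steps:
X = -2908026 (X = -4 + (-3952665 + 1044643) = -4 - 2908022 = -2908026)
1/X = 1/(-2908026) = -1/2908026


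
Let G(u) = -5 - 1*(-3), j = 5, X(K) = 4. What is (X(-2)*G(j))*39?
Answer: -312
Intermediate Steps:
G(u) = -2 (G(u) = -5 + 3 = -2)
(X(-2)*G(j))*39 = (4*(-2))*39 = -8*39 = -312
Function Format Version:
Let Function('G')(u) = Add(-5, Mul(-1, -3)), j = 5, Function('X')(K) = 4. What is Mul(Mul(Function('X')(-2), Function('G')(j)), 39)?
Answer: -312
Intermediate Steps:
Function('G')(u) = -2 (Function('G')(u) = Add(-5, 3) = -2)
Mul(Mul(Function('X')(-2), Function('G')(j)), 39) = Mul(Mul(4, -2), 39) = Mul(-8, 39) = -312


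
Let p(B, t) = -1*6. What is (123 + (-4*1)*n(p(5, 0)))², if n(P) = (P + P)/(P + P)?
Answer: 14161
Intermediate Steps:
p(B, t) = -6
n(P) = 1 (n(P) = (2*P)/((2*P)) = (2*P)*(1/(2*P)) = 1)
(123 + (-4*1)*n(p(5, 0)))² = (123 - 4*1*1)² = (123 - 4*1)² = (123 - 4)² = 119² = 14161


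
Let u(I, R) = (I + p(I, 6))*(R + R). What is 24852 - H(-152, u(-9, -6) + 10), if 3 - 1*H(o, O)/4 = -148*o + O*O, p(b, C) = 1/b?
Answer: 1546072/9 ≈ 1.7179e+5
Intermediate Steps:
u(I, R) = 2*R*(I + 1/I) (u(I, R) = (I + 1/I)*(R + R) = (I + 1/I)*(2*R) = 2*R*(I + 1/I))
H(o, O) = 12 - 4*O² + 592*o (H(o, O) = 12 - 4*(-148*o + O*O) = 12 - 4*(-148*o + O²) = 12 - 4*(O² - 148*o) = 12 + (-4*O² + 592*o) = 12 - 4*O² + 592*o)
24852 - H(-152, u(-9, -6) + 10) = 24852 - (12 - 4*(2*(-6)*(1 + (-9)²)/(-9) + 10)² + 592*(-152)) = 24852 - (12 - 4*(2*(-6)*(-⅑)*(1 + 81) + 10)² - 89984) = 24852 - (12 - 4*(2*(-6)*(-⅑)*82 + 10)² - 89984) = 24852 - (12 - 4*(328/3 + 10)² - 89984) = 24852 - (12 - 4*(358/3)² - 89984) = 24852 - (12 - 4*128164/9 - 89984) = 24852 - (12 - 512656/9 - 89984) = 24852 - 1*(-1322404/9) = 24852 + 1322404/9 = 1546072/9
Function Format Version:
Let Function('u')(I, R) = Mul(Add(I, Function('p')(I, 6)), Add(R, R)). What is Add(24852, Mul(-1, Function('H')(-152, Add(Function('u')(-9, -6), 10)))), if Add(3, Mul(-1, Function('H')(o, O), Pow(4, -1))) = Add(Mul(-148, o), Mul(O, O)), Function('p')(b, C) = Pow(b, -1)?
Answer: Rational(1546072, 9) ≈ 1.7179e+5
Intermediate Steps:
Function('u')(I, R) = Mul(2, R, Add(I, Pow(I, -1))) (Function('u')(I, R) = Mul(Add(I, Pow(I, -1)), Add(R, R)) = Mul(Add(I, Pow(I, -1)), Mul(2, R)) = Mul(2, R, Add(I, Pow(I, -1))))
Function('H')(o, O) = Add(12, Mul(-4, Pow(O, 2)), Mul(592, o)) (Function('H')(o, O) = Add(12, Mul(-4, Add(Mul(-148, o), Mul(O, O)))) = Add(12, Mul(-4, Add(Mul(-148, o), Pow(O, 2)))) = Add(12, Mul(-4, Add(Pow(O, 2), Mul(-148, o)))) = Add(12, Add(Mul(-4, Pow(O, 2)), Mul(592, o))) = Add(12, Mul(-4, Pow(O, 2)), Mul(592, o)))
Add(24852, Mul(-1, Function('H')(-152, Add(Function('u')(-9, -6), 10)))) = Add(24852, Mul(-1, Add(12, Mul(-4, Pow(Add(Mul(2, -6, Pow(-9, -1), Add(1, Pow(-9, 2))), 10), 2)), Mul(592, -152)))) = Add(24852, Mul(-1, Add(12, Mul(-4, Pow(Add(Mul(2, -6, Rational(-1, 9), Add(1, 81)), 10), 2)), -89984))) = Add(24852, Mul(-1, Add(12, Mul(-4, Pow(Add(Mul(2, -6, Rational(-1, 9), 82), 10), 2)), -89984))) = Add(24852, Mul(-1, Add(12, Mul(-4, Pow(Add(Rational(328, 3), 10), 2)), -89984))) = Add(24852, Mul(-1, Add(12, Mul(-4, Pow(Rational(358, 3), 2)), -89984))) = Add(24852, Mul(-1, Add(12, Mul(-4, Rational(128164, 9)), -89984))) = Add(24852, Mul(-1, Add(12, Rational(-512656, 9), -89984))) = Add(24852, Mul(-1, Rational(-1322404, 9))) = Add(24852, Rational(1322404, 9)) = Rational(1546072, 9)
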